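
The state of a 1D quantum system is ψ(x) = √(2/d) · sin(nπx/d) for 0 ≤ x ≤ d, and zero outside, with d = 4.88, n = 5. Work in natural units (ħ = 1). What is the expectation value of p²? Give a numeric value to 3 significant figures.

p² ψ = −ħ² d²ψ/dx²; ⟨p²⟩ = −ħ² ∫ ψ*·ψ'' dx.
d/dx sin(nπx/d) = (nπ/d)·cos(nπx/d) and d²/dx² sin(nπx/d) = −(nπ/d)²·sin(nπx/d); on 0 ≤ x ≤ d, ∫sin²(nπx/d) dx = d/2 and ∫sin(nπx/d)·cos(nπx/d) dx = 0.
⟨p²⟩ = 10.361.

10.4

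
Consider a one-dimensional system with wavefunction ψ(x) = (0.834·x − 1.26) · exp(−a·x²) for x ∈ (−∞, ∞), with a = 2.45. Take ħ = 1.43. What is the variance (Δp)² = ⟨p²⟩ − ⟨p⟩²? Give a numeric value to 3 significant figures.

Compute ⟨p⟩ and ⟨p²⟩ separately; (Δp)² = ⟨p²⟩ − ⟨p⟩².
Expand each integrand as polynomial × e^(−2ax²) and use ∫x^(2j)·e^(−2ax²) dx = (2j−1)!!/(4a)^j · √(π/(2a)), odd powers → 0; here √(π/(2a)) = 0.80071. Differentiate with the product rule, d/dx e^(−ax²) = −2ax·e^(−ax²).
Normalization: ∫|ψ|² dx = 1.3280.
⟨p⟩ = 0.0000 and ⟨p²⟩ = 5.4388.
(Δp)² = 5.4388 − (0.0000)² = 5.4388.

5.44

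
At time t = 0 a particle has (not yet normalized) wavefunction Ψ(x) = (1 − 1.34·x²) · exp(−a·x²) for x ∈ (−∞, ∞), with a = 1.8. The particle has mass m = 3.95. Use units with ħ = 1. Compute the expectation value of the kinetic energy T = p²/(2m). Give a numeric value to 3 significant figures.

0.503

T = −(ħ²/2m) d²/dx², so ⟨T⟩ = −(ħ²/2m) ∫ Ψ*·Ψ'' dx / ∫|Ψ|² dx; with m = 3.95.
Expand each integrand as polynomial × e^(−2ax²) and use ∫x^(2j)·e^(−2ax²) dx = (2j−1)!!/(4a)^j · √(π/(2a)), odd powers → 0; here √(π/(2a)) = 0.93417. Differentiate with the product rule, d/dx e^(−ax²) = −2ax·e^(−ax²).
State is unnormalized: ∫|Ψ|² dx = 0.68352, and ∫Ψ*·(−ħ²/2m · Ψ'') dx = 0.34368, so ⟨T⟩ = 0.34368 / 0.68352.
⟨T⟩ = 0.50281.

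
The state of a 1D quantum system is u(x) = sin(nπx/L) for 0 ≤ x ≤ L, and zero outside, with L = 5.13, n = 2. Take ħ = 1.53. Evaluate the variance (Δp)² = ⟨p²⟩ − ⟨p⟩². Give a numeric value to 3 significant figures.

Compute ⟨p⟩ and ⟨p²⟩ separately; (Δp)² = ⟨p²⟩ − ⟨p⟩².
d/dx sin(nπx/L) = (nπ/L)·cos(nπx/L) and d²/dx² sin(nπx/L) = −(nπ/L)²·sin(nπx/L); on 0 ≤ x ≤ L, ∫sin²(nπx/L) dx = L/2 and ∫sin(nπx/L)·cos(nπx/L) dx = 0.
Normalization: ∫|u|² dx = 2.5650.
⟨p⟩ = 0.0000 and ⟨p²⟩ = 3.5116.
(Δp)² = 3.5116 − (0.0000)² = 3.5116.

3.51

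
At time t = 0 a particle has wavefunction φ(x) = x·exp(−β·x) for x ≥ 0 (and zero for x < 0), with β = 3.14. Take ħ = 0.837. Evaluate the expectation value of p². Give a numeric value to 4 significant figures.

6.907

p² φ = −ħ² d²φ/dx²; ⟨p²⟩ = −ħ² ∫ φ*·φ'' dx / ∫|φ|² dx.
Differentiate x·exp(−β·x) with the product rule; every integrand then reduces to terms xʲ·e^(−2βx) on [0, ∞), with ∫₀^∞ xʲ·e^(−2βx) dx = j!/(2β)^(j+1).
State is unnormalized: ∫|φ|² dx = 0.0080752, and ∫φ*·(−ħ² φ'') dx = 0.055778, so ⟨p²⟩ = 0.055778 / 0.0080752.
⟨p²⟩ = 6.9073.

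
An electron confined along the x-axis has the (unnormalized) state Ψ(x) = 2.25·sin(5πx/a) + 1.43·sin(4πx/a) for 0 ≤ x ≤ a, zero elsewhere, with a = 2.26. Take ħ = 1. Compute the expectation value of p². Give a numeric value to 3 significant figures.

43.3

p² Ψ = −ħ² d²Ψ/dx²; ⟨p²⟩ = −ħ² ∫ Ψ*·Ψ'' dx / ∫|Ψ|² dx.
d²/dx² sin(jπx/a) = −(jπ/a)²·sin(jπx/a); on 0 ≤ x ≤ a, ∫sin²(jπx/a) dx = a/2 and ∫sin(jπx/a)·sin(lπx/a) dx = 0 for j ≠ l, so only diagonal terms survive in ∫|Ψ|² and ∫Ψ·Ψ″; ∫Ψ·Ψ′ dx = [Ψ²/2] between the walls = 0.
State is unnormalized: ∫|Ψ|² dx = 8.0314, and ∫Ψ*·(−ħ² Ψ'') dx = 347.80, so ⟨p²⟩ = 347.80 / 8.0314.
⟨p²⟩ = 43.305.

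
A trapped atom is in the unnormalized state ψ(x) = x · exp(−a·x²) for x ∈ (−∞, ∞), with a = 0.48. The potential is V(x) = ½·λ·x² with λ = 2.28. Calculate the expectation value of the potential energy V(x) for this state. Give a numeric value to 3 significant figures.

1.78

⟨V⟩ = ∫ V(x)·|ψ|² dx / ∫|ψ|² dx.
Expand each integrand as polynomial × e^(−2ax²) and use ∫x^(2j)·e^(−2ax²) dx = (2j−1)!!/(4a)^j · √(π/(2a)), odd powers → 0; here √(π/(2a)) = 1.8090.
State is unnormalized: ∫|ψ|² dx = 0.94219, and ∫ψ*·V(x)·ψ dx = 1.6783, so ⟨V⟩ = 1.6783 / 0.94219.
⟨V⟩ = 1.7813.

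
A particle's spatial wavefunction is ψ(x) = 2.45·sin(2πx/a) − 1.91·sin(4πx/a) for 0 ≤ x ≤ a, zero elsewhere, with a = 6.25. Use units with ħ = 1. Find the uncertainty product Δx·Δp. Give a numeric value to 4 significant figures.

1.605

Δx = √(⟨x²⟩−⟨x⟩²), Δp = √(⟨p²⟩−⟨p⟩²).
On 0 ≤ x ≤ a (j ≠ l): ∫sin²(jπx/a) dx = a/2, ∫sin(jπx/a)·sin(lπx/a) dx = 0; diagonal moments ∫x·sin²(jπx/a) dx = a²/4, ∫x²·sin²(jπx/a) dx = a³·(1/6 − 1/(4j²π²)); cross terms ∫x·sin(jπx/a)·sin(lπx/a) dx = 0 for j + l even and −4jla²/(π²(j² − l²)²) for j + l odd, ∫x²·sin(jπx/a)·sin(lπx/a) dx = (−1)^(j+l)·4jla³/(π²(j² − l²)²); higher powers the same way via product-to-sum and parts. d²/dx² sin(jπx/a) = −(jπ/a)²·sin(jπx/a); on 0 ≤ x ≤ a, ∫sin²(jπx/a) dx = a/2 and ∫sin(jπx/a)·sin(lπx/a) dx = 0 for j ≠ l, so only diagonal terms survive in ∫|ψ|² and ∫ψ·ψ″; ∫ψ·ψ′ dx = [ψ²/2] between the walls = 0.
Normalization: ∫|ψ|² dx = 30.158.
⟨x⟩ = 3.1250, ⟨x²⟩ = 10.960 ⇒ Δx = 1.0931.
⟨p⟩ = 0.0000, ⟨p²⟩ = 2.1568 ⇒ Δp = 1.4686.
Δx·Δp = 1.6053.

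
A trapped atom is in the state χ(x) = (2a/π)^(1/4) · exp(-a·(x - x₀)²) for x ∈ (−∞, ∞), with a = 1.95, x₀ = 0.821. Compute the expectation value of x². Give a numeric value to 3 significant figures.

0.802

⟨x²⟩ = ∫ x²·|χ|² dx (integrals over the domain).
Gaussian moments (u = x − x₀): ∫u^(2j)·e^(−2au²) du = (2j−1)!!/(4a)^j · √(π/(2a)), odd powers integrate to 0; here √(π/(2a)) = 0.89752.
⟨x²⟩ = 0.80225.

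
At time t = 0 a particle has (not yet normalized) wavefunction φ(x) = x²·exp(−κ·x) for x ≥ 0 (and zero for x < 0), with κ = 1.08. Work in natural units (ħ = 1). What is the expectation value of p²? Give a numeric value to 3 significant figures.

p² φ = −ħ² d²φ/dx²; ⟨p²⟩ = −ħ² ∫ φ*·φ'' dx / ∫|φ|² dx.
Differentiate x²·exp(−κ·x) with the product rule; every integrand then reduces to terms xʲ·e^(−2κx) on [0, ∞), with ∫₀^∞ xʲ·e^(−2κx) dx = j!/(2κ)^(j+1).
State is unnormalized: ∫|φ|² dx = 0.51044, and ∫φ*·(−ħ² φ'') dx = 0.19846, so ⟨p²⟩ = 0.19846 / 0.51044.
⟨p²⟩ = 0.38880.

0.389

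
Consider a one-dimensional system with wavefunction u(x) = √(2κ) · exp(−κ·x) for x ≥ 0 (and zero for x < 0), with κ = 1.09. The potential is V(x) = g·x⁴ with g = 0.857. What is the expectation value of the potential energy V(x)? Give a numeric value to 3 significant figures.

0.911

⟨V⟩ = ∫ V(x)·|u|² dx.
Every integrand reduces to terms xʲ·e^(−2κx) on [0, ∞); use ∫₀^∞ xʲ·e^(−2κx) dx = j!/(2κ)^(j+1).
⟨V⟩ = 0.91068.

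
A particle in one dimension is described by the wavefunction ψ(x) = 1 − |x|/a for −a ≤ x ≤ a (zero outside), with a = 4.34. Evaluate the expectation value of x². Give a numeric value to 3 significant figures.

1.88

⟨x²⟩ = ∫ x²·|ψ|² dx / ∫|ψ|² dx (integrals over the domain).
ψ is even, so ∫ over [−a, a] = 2∫₀ᵃ with ψ = 1 − x/a there: ∫₀ᵃ (1 − x/a)² dx = a/3, ∫₀ᵃ x²(1 − x/a)² dx = a³/30, ∫₀ᵃ x⁴(1 − x/a)² dx = a⁵/105.
State is unnormalized: ∫|ψ|² dx = 2.8933, and ∫ψ*·x²·ψ dx = 5.4498, so ⟨x²⟩ = 5.4498 / 2.8933.
⟨x²⟩ = 1.8836.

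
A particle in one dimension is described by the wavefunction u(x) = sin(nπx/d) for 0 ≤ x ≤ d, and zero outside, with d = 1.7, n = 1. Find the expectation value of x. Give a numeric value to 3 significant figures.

0.850

⟨x⟩ = ∫ x·|u|² dx / ∫|u|² dx (integrals over the domain).
With sin²θ = (1 − cos2θ)/2 on 0 ≤ x ≤ d: ∫sin²(nπx/d) dx = d/2, ∫x·sin²(nπx/d) dx = d²/4, ∫x²·sin²(nπx/d) dx = d³·(1/6 − 1/(4n²π²)); higher powers xᵏ the same way, integrating xᵏ·cos(2nπx/d) by parts.
State is unnormalized: ∫|u|² dx = 0.85000, and ∫u*·x·u dx = 0.72250, so ⟨x⟩ = 0.72250 / 0.85000.
⟨x⟩ = 0.85000.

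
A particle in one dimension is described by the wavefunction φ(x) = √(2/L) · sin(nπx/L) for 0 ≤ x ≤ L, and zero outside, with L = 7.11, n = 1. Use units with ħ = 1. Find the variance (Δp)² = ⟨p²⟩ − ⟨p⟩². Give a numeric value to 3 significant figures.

Compute ⟨p⟩ and ⟨p²⟩ separately; (Δp)² = ⟨p²⟩ − ⟨p⟩².
d/dx sin(nπx/L) = (nπ/L)·cos(nπx/L) and d²/dx² sin(nπx/L) = −(nπ/L)²·sin(nπx/L); on 0 ≤ x ≤ L, ∫sin²(nπx/L) dx = L/2 and ∫sin(nπx/L)·cos(nπx/L) dx = 0.
⟨p⟩ = 0.0000 and ⟨p²⟩ = 0.19524.
(Δp)² = 0.19524 − (0.0000)² = 0.19524.

0.195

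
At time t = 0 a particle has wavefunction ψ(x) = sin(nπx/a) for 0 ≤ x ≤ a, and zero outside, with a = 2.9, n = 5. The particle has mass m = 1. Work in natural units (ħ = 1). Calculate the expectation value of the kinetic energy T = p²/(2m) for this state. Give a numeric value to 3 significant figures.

14.7

T = −(ħ²/2m) d²/dx², so ⟨T⟩ = −(ħ²/2m) ∫ ψ*·ψ'' dx / ∫|ψ|² dx; with m = 1.
d/dx sin(nπx/a) = (nπ/a)·cos(nπx/a) and d²/dx² sin(nπx/a) = −(nπ/a)²·sin(nπx/a); on 0 ≤ x ≤ a, ∫sin²(nπx/a) dx = a/2 and ∫sin(nπx/a)·cos(nπx/a) dx = 0.
State is unnormalized: ∫|ψ|² dx = 1.4500, and ∫ψ*·(−ħ²/2m · ψ'') dx = 21.271, so ⟨T⟩ = 21.271 / 1.4500.
⟨T⟩ = 14.669.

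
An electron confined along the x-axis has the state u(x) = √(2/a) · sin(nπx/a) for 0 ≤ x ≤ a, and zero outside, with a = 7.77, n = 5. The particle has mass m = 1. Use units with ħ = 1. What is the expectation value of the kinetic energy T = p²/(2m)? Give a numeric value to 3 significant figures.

2.04

T = −(ħ²/2m) d²/dx², so ⟨T⟩ = −(ħ²/2m) ∫ u*·u'' dx; with m = 1.
d/dx sin(nπx/a) = (nπ/a)·cos(nπx/a) and d²/dx² sin(nπx/a) = −(nπ/a)²·sin(nπx/a); on 0 ≤ x ≤ a, ∫sin²(nπx/a) dx = a/2 and ∫sin(nπx/a)·cos(nπx/a) dx = 0.
⟨T⟩ = 2.0435.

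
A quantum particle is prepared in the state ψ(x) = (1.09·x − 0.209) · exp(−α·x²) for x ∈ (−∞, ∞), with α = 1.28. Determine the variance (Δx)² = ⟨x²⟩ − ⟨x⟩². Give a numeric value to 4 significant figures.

0.4199

Compute ⟨x⟩ and ⟨x²⟩ separately, then (Δx)² = ⟨x²⟩ − ⟨x⟩².
Expand each integrand as polynomial × e^(−2αx²) and use ∫x^(2j)·e^(−2αx²) dx = (2j−1)!!/(4α)^j · √(π/(2α)), odd powers → 0; here √(π/(2α)) = 1.1078.
Normalization: ∫|ψ|² dx = 0.30545.
⟨x⟩ = -0.32273 and ⟨x²⟩ = 0.52406.
(Δx)² = 0.52406 − (-0.32273)² = 0.41990.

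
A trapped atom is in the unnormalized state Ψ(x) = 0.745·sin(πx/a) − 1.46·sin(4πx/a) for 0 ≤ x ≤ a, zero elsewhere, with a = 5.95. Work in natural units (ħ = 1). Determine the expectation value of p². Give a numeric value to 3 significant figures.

p² Ψ = −ħ² d²Ψ/dx²; ⟨p²⟩ = −ħ² ∫ Ψ*·Ψ'' dx / ∫|Ψ|² dx.
d²/dx² sin(jπx/a) = −(jπ/a)²·sin(jπx/a); on 0 ≤ x ≤ a, ∫sin²(jπx/a) dx = a/2 and ∫sin(jπx/a)·sin(lπx/a) dx = 0 for j ≠ l, so only diagonal terms survive in ∫|Ψ|² and ∫Ψ·Ψ″; ∫Ψ·Ψ′ dx = [Ψ²/2] between the walls = 0.
State is unnormalized: ∫|Ψ|² dx = 7.9927, and ∫Ψ*·(−ħ² Ψ'') dx = 28.747, so ⟨p²⟩ = 28.747 / 7.9927.
⟨p²⟩ = 3.5966.

3.60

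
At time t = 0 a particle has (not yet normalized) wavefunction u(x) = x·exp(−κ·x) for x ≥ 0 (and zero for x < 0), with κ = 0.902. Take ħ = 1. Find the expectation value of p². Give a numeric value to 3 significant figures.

0.814

p² u = −ħ² d²u/dx²; ⟨p²⟩ = −ħ² ∫ u*·u'' dx / ∫|u|² dx.
Differentiate x·exp(−κ·x) with the product rule; every integrand then reduces to terms xʲ·e^(−2κx) on [0, ∞), with ∫₀^∞ xʲ·e^(−2κx) dx = j!/(2κ)^(j+1).
State is unnormalized: ∫|u|² dx = 0.34066, and ∫u*·(−ħ² u'') dx = 0.27716, so ⟨p²⟩ = 0.27716 / 0.34066.
⟨p²⟩ = 0.81360.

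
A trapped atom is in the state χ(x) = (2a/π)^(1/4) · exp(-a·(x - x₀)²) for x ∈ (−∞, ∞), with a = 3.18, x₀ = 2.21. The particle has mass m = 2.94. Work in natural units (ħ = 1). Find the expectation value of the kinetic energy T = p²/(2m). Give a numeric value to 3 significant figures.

0.541

T = −(ħ²/2m) d²/dx², so ⟨T⟩ = −(ħ²/2m) ∫ χ*·χ'' dx; with m = 2.94.
Gaussian moments (u = x − x₀): ∫u^(2j)·e^(−2au²) du = (2j−1)!!/(4a)^j · √(π/(2a)), odd powers integrate to 0; here √(π/(2a)) = 0.70282. Derivatives: d/dx e^(−au²) = −2au·e^(−au²), d²/dx² e^(−au²) = (4a²u² − 2a)·e^(−au²).
⟨T⟩ = 0.54082.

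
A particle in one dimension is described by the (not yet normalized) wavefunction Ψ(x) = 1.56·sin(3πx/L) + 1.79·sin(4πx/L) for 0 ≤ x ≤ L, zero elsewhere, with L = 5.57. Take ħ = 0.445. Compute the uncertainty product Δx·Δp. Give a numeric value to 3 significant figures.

Δx = √(⟨x²⟩−⟨x⟩²), Δp = √(⟨p²⟩−⟨p⟩²).
On 0 ≤ x ≤ L (j ≠ l): ∫sin²(jπx/L) dx = L/2, ∫sin(jπx/L)·sin(lπx/L) dx = 0; diagonal moments ∫x·sin²(jπx/L) dx = L²/4, ∫x²·sin²(jπx/L) dx = L³·(1/6 − 1/(4j²π²)); cross terms ∫x·sin(jπx/L)·sin(lπx/L) dx = 0 for j + l even and −4jlL²/(π²(j² − l²)²) for j + l odd, ∫x²·sin(jπx/L)·sin(lπx/L) dx = (−1)^(j+l)·4jlL³/(π²(j² − l²)²); higher powers the same way via product-to-sum and parts. d²/dx² sin(jπx/L) = −(jπ/L)²·sin(jπx/L); on 0 ≤ x ≤ L, ∫sin²(jπx/L) dx = L/2 and ∫sin(jπx/L)·sin(lπx/L) dx = 0 for j ≠ l, so only diagonal terms survive in ∫|Ψ|² and ∫Ψ·Ψ″; ∫Ψ·Ψ′ dx = [Ψ²/2] between the walls = 0.
Normalization: ∫|Ψ|² dx = 15.701.
⟨x⟩ = 1.6897, ⟨x²⟩ = 4.1096 ⇒ Δx = 1.1200.
⟨p⟩ = 0.0000, ⟨p²⟩ = 0.81758 ⇒ Δp = 0.90420.
Δx·Δp = 1.0127.

1.01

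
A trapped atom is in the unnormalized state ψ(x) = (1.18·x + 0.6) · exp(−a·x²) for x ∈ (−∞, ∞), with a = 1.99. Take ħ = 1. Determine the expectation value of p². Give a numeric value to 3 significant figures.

p² ψ = −ħ² d²ψ/dx²; ⟨p²⟩ = −ħ² ∫ ψ*·ψ'' dx / ∫|ψ|² dx.
Expand each integrand as polynomial × e^(−2ax²) and use ∫x^(2j)·e^(−2ax²) dx = (2j−1)!!/(4a)^j · √(π/(2a)), odd powers → 0; here √(π/(2a)) = 0.88845. Differentiate with the product rule, d/dx e^(−ax²) = −2ax·e^(−ax²).
State is unnormalized: ∫|ψ|² dx = 0.47525, and ∫ψ*·(−ħ² ψ'') dx = 1.5643, so ⟨p²⟩ = 1.5643 / 0.47525.
⟨p²⟩ = 3.2915.

3.29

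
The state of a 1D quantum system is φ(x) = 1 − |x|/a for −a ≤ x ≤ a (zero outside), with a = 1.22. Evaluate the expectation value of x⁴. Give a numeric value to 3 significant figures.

0.0633

⟨x⁴⟩ = ∫ x⁴·|φ|² dx / ∫|φ|² dx (integrals over the domain).
φ is even, so ∫ over [−a, a] = 2∫₀ᵃ with φ = 1 − x/a there: ∫₀ᵃ (1 − x/a)² dx = a/3, ∫₀ᵃ x²(1 − x/a)² dx = a³/30, ∫₀ᵃ x⁴(1 − x/a)² dx = a⁵/105.
State is unnormalized: ∫|φ|² dx = 0.81333, and ∫φ*·x⁴·φ dx = 0.051480, so ⟨x⁴⟩ = 0.051480 / 0.81333.
⟨x⁴⟩ = 0.063295.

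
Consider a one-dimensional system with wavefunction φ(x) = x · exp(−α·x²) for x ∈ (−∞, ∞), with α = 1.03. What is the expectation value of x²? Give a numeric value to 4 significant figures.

⟨x²⟩ = ∫ x²·|φ|² dx / ∫|φ|² dx (integrals over the domain).
Expand each integrand as polynomial × e^(−2αx²) and use ∫x^(2j)·e^(−2αx²) dx = (2j−1)!!/(4α)^j · √(π/(2α)), odd powers → 0; here √(π/(2α)) = 1.2349.
State is unnormalized: ∫|φ|² dx = 0.29974, and ∫φ*·x²·φ dx = 0.21826, so ⟨x²⟩ = 0.21826 / 0.29974.
⟨x²⟩ = 0.72816.

0.7282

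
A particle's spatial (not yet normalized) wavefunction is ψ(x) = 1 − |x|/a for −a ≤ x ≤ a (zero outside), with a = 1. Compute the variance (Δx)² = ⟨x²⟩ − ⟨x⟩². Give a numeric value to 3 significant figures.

Compute ⟨x⟩ and ⟨x²⟩ separately, then (Δx)² = ⟨x²⟩ − ⟨x⟩².
ψ is even, so ∫ over [−a, a] = 2∫₀ᵃ with ψ = 1 − x/a there: ∫₀ᵃ (1 − x/a)² dx = a/3, ∫₀ᵃ x²(1 − x/a)² dx = a³/30, ∫₀ᵃ x⁴(1 − x/a)² dx = a⁵/105.
Normalization: ∫|ψ|² dx = 0.66667.
⟨x⟩ = 0.0000 and ⟨x²⟩ = 0.10000.
(Δx)² = 0.10000 − (0.0000)² = 0.10000.

0.100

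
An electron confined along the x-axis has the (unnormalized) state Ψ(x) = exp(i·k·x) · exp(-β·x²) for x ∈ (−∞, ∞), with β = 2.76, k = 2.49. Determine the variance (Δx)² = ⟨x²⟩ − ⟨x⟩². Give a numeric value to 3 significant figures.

0.0906

Compute ⟨x⟩ and ⟨x²⟩ separately, then (Δx)² = ⟨x²⟩ − ⟨x⟩².
Gaussian moments: ∫x^(2j)·e^(−2βx²) dx = (2j−1)!!/(4β)^j · √(π/(2β)), odd powers integrate to 0; here √(π/(2β)) = 0.75441.
Normalization: ∫|Ψ|² dx = 0.75441.
⟨x⟩ = 0.0000 and ⟨x²⟩ = 0.090580.
(Δx)² = 0.090580 − (0.0000)² = 0.090580.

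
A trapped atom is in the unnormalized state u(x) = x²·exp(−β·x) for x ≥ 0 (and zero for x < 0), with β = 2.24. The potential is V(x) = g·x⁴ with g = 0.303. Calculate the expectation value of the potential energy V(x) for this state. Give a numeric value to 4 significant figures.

⟨V⟩ = ∫ V(x)·|u|² dx / ∫|u|² dx.
Every integrand reduces to terms xʲ·e^(−2βx) on [0, ∞); use ∫₀^∞ xʲ·e^(−2βx) dx = j!/(2β)^(j+1).
State is unnormalized: ∫|u|² dx = 0.013299, and ∫u*·V(x)·u dx = 0.016806, so ⟨V⟩ = 0.016806 / 0.013299.
⟨V⟩ = 1.2637.

1.264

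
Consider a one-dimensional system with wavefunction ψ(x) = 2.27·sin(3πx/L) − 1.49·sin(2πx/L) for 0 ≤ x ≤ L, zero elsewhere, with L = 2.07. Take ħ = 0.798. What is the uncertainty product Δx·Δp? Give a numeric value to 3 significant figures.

1.44

Δx = √(⟨x²⟩−⟨x⟩²), Δp = √(⟨p²⟩−⟨p⟩²).
On 0 ≤ x ≤ L (j ≠ l): ∫sin²(jπx/L) dx = L/2, ∫sin(jπx/L)·sin(lπx/L) dx = 0; diagonal moments ∫x·sin²(jπx/L) dx = L²/4, ∫x²·sin²(jπx/L) dx = L³·(1/6 − 1/(4j²π²)); cross terms ∫x·sin(jπx/L)·sin(lπx/L) dx = 0 for j + l even and −4jlL²/(π²(j² − l²)²) for j + l odd, ∫x²·sin(jπx/L)·sin(lπx/L) dx = (−1)^(j+l)·4jlL³/(π²(j² − l²)²); higher powers the same way via product-to-sum and parts. d²/dx² sin(jπx/L) = −(jπ/L)²·sin(jπx/L); on 0 ≤ x ≤ L, ∫sin²(jπx/L) dx = L/2 and ∫sin(jπx/L)·sin(lπx/L) dx = 0 for j ≠ l, so only diagonal terms survive in ∫|ψ|² and ∫ψ·ψ″; ∫ψ·ψ′ dx = [ψ²/2] between the walls = 0.
Normalization: ∫|ψ|² dx = 7.6311.
⟨x⟩ = 1.4045, ⟨x²⟩ = 2.1599 ⇒ Δx = 0.43287.
⟨p⟩ = 0.0000, ⟨p²⟩ = 10.993 ⇒ Δp = 3.3155.
Δx·Δp = 1.4352.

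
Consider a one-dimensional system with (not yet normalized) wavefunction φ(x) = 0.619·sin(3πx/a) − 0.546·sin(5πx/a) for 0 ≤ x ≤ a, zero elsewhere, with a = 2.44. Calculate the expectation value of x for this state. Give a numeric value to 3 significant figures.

⟨x⟩ = ∫ x·|φ|² dx / ∫|φ|² dx (integrals over the domain).
On 0 ≤ x ≤ a (j ≠ l): ∫sin²(jπx/a) dx = a/2, ∫sin(jπx/a)·sin(lπx/a) dx = 0; diagonal moments ∫x·sin²(jπx/a) dx = a²/4, ∫x²·sin²(jπx/a) dx = a³·(1/6 − 1/(4j²π²)); cross terms ∫x·sin(jπx/a)·sin(lπx/a) dx = 0 for j + l even and −4jla²/(π²(j² − l²)²) for j + l odd, ∫x²·sin(jπx/a)·sin(lπx/a) dx = (−1)^(j+l)·4jla³/(π²(j² − l²)²); higher powers the same way via product-to-sum and parts.
State is unnormalized: ∫|φ|² dx = 0.83116, and ∫φ*·x·φ dx = 1.0140, so ⟨x⟩ = 1.0140 / 0.83116.
⟨x⟩ = 1.2200.

1.22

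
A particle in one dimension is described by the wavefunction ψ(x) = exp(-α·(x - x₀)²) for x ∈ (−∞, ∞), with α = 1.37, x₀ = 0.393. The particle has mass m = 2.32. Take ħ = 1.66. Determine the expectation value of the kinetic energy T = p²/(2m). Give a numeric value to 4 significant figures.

0.8136

T = −(ħ²/2m) d²/dx², so ⟨T⟩ = −(ħ²/2m) ∫ ψ*·ψ'' dx / ∫|ψ|² dx; with m = 2.32.
Gaussian moments (u = x − x₀): ∫u^(2j)·e^(−2αu²) du = (2j−1)!!/(4α)^j · √(π/(2α)), odd powers integrate to 0; here √(π/(2α)) = 1.0708. Derivatives: d/dx e^(−αu²) = −2αu·e^(−αu²), d²/dx² e^(−αu²) = (4α²u² − 2α)·e^(−αu²).
State is unnormalized: ∫|ψ|² dx = 1.0708, and ∫ψ*·(−ħ²/2m · ψ'') dx = 0.87120, so ⟨T⟩ = 0.87120 / 1.0708.
⟨T⟩ = 0.81361.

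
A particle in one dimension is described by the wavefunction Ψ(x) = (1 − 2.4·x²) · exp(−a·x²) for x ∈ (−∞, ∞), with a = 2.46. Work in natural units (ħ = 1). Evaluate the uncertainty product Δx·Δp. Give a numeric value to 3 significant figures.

0.654

Δx = √(⟨x²⟩−⟨x⟩²), Δp = √(⟨p²⟩−⟨p⟩²).
Expand each integrand as polynomial × e^(−2ax²) and use ∫x^(2j)·e^(−2ax²) dx = (2j−1)!!/(4a)^j · √(π/(2a)), odd powers → 0; here √(π/(2a)) = 0.79908. Differentiate with the product rule, d/dx e^(−ax²) = −2ax·e^(−ax²).
Normalization: ∫|Ψ|² dx = 0.55190.
⟨x⟩ = 0.0000, ⟨x²⟩ = 0.063111 ⇒ Δx = 0.25122.
⟨p⟩ = 0.0000, ⟨p²⟩ = 6.7825 ⇒ Δp = 2.6043.
Δx·Δp = 0.65426.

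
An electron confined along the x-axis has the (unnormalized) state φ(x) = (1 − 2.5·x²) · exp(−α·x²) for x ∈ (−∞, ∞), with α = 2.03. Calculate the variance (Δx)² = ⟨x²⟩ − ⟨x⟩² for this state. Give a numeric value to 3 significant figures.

0.106

Compute ⟨x⟩ and ⟨x²⟩ separately, then (Δx)² = ⟨x²⟩ − ⟨x⟩².
Expand each integrand as polynomial × e^(−2αx²) and use ∫x^(2j)·e^(−2αx²) dx = (2j−1)!!/(4α)^j · √(π/(2α)), odd powers → 0; here √(π/(2α)) = 0.87965.
Normalization: ∫|φ|² dx = 0.58815.
⟨x⟩ = 0.0000 and ⟨x²⟩ = 0.10583.
(Δx)² = 0.10583 − (0.0000)² = 0.10583.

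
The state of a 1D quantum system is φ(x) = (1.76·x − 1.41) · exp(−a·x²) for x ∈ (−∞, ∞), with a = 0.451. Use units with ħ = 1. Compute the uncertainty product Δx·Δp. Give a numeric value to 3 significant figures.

Δx = √(⟨x²⟩−⟨x⟩²), Δp = √(⟨p²⟩−⟨p⟩²).
Expand each integrand as polynomial × e^(−2ax²) and use ∫x^(2j)·e^(−2ax²) dx = (2j−1)!!/(4a)^j · √(π/(2a)), odd powers → 0; here √(π/(2a)) = 1.8663. Differentiate with the product rule, d/dx e^(−ax²) = −2ax·e^(−ax²).
Normalization: ∫|φ|² dx = 6.9148.
⟨x⟩ = -0.74253, ⟨x²⟩ = 1.0681 ⇒ Δx = 0.71885.
⟨p⟩ = 0.0000, ⟨p²⟩ = 0.86901 ⇒ Δp = 0.93221.
Δx·Δp = 0.67011.

0.670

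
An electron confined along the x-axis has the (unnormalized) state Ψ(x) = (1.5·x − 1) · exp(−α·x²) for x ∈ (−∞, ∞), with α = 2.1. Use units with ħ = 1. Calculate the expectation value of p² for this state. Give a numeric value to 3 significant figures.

p² Ψ = −ħ² d²Ψ/dx²; ⟨p²⟩ = −ħ² ∫ Ψ*·Ψ'' dx / ∫|Ψ|² dx.
Expand each integrand as polynomial × e^(−2αx²) and use ∫x^(2j)·e^(−2αx²) dx = (2j−1)!!/(4α)^j · √(π/(2α)), odd powers → 0; here √(π/(2α)) = 0.86487. Differentiate with the product rule, d/dx e^(−αx²) = −2αx·e^(−αx²).
State is unnormalized: ∫|Ψ|² dx = 1.0965, and ∫Ψ*·(−ħ² Ψ'') dx = 3.2757, so ⟨p²⟩ = 3.2757 / 1.0965.
⟨p²⟩ = 2.9873.

2.99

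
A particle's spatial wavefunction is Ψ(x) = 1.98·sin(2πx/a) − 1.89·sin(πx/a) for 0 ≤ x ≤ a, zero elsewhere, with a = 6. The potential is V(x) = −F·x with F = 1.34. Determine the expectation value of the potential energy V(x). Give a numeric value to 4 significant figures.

⟨V⟩ = ∫ V(x)·|Ψ|² dx / ∫|Ψ|² dx.
On 0 ≤ x ≤ a (j ≠ l): ∫sin²(jπx/a) dx = a/2, ∫sin(jπx/a)·sin(lπx/a) dx = 0; diagonal moments ∫x·sin²(jπx/a) dx = a²/4, ∫x²·sin²(jπx/a) dx = a³·(1/6 − 1/(4j²π²)); cross terms ∫x·sin(jπx/a)·sin(lπx/a) dx = 0 for j + l even and −4jla²/(π²(j² − l²)²) for j + l odd, ∫x²·sin(jπx/a)·sin(lπx/a) dx = (−1)^(j+l)·4jla³/(π²(j² − l²)²); higher powers the same way via product-to-sum and parts.
State is unnormalized: ∫|Ψ|² dx = 22.478, and ∫Ψ*·V(x)·Ψ dx = -122.88, so ⟨V⟩ = -122.88 / 22.478.
⟨V⟩ = -5.4667.

-5.467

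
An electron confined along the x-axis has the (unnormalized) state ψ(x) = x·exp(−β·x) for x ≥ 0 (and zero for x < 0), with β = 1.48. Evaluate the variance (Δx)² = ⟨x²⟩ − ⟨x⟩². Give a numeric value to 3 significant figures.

Compute ⟨x⟩ and ⟨x²⟩ separately, then (Δx)² = ⟨x²⟩ − ⟨x⟩².
Every integrand reduces to terms xʲ·e^(−2βx) on [0, ∞); use ∫₀^∞ xʲ·e^(−2βx) dx = j!/(2β)^(j+1).
Normalization: ∫|ψ|² dx = 0.077118.
⟨x⟩ = 1.0135 and ⟨x²⟩ = 1.3696.
(Δx)² = 1.3696 − (1.0135)² = 0.34240.

0.342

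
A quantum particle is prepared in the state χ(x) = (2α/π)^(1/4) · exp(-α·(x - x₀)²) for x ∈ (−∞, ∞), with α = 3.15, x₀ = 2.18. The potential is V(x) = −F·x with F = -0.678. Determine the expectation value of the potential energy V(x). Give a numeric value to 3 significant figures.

⟨V⟩ = ∫ V(x)·|χ|² dx.
Gaussian moments (u = x − x₀): ∫u^(2j)·e^(−2αu²) du = (2j−1)!!/(4α)^j · √(π/(2α)), odd powers integrate to 0; here √(π/(2α)) = 0.70616.
⟨V⟩ = 1.4780.

1.48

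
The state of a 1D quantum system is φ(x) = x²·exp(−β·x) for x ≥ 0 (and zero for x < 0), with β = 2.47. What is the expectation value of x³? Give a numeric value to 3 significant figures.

1.74

⟨x³⟩ = ∫ x³·|φ|² dx / ∫|φ|² dx (integrals over the domain).
Every integrand reduces to terms xʲ·e^(−2βx) on [0, ∞); use ∫₀^∞ xʲ·e^(−2βx) dx = j!/(2β)^(j+1).
State is unnormalized: ∫|φ|² dx = 0.0081579, and ∫φ*·x³·φ dx = 0.014211, so ⟨x³⟩ = 0.014211 / 0.0081579.
⟨x³⟩ = 1.7420.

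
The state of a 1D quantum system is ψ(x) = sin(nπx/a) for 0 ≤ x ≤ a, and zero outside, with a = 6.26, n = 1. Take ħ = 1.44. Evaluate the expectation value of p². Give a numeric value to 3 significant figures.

p² ψ = −ħ² d²ψ/dx²; ⟨p²⟩ = −ħ² ∫ ψ*·ψ'' dx / ∫|ψ|² dx.
d/dx sin(nπx/a) = (nπ/a)·cos(nπx/a) and d²/dx² sin(nπx/a) = −(nπ/a)²·sin(nπx/a); on 0 ≤ x ≤ a, ∫sin²(nπx/a) dx = a/2 and ∫sin(nπx/a)·cos(nπx/a) dx = 0.
State is unnormalized: ∫|ψ|² dx = 3.1300, and ∫ψ*·(−ħ² ψ'') dx = 1.6346, so ⟨p²⟩ = 1.6346 / 3.1300.
⟨p²⟩ = 0.52225.

0.522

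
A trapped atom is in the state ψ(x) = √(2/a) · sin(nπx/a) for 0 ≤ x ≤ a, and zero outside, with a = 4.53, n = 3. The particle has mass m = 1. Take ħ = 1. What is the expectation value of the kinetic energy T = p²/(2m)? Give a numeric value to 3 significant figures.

2.16

T = −(ħ²/2m) d²/dx², so ⟨T⟩ = −(ħ²/2m) ∫ ψ*·ψ'' dx; with m = 1.
d/dx sin(nπx/a) = (nπ/a)·cos(nπx/a) and d²/dx² sin(nπx/a) = −(nπ/a)²·sin(nπx/a); on 0 ≤ x ≤ a, ∫sin²(nπx/a) dx = a/2 and ∫sin(nπx/a)·cos(nπx/a) dx = 0.
⟨T⟩ = 2.1643.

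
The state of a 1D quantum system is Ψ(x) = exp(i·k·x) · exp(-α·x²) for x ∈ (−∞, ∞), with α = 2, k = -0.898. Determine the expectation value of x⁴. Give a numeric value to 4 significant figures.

0.04688

⟨x⁴⟩ = ∫ x⁴·|Ψ|² dx / ∫|Ψ|² dx (integrals over the domain).
Gaussian moments: ∫x^(2j)·e^(−2αx²) dx = (2j−1)!!/(4α)^j · √(π/(2α)), odd powers integrate to 0; here √(π/(2α)) = 0.88623.
State is unnormalized: ∫|Ψ|² dx = 0.88623, and ∫Ψ*·x⁴·Ψ dx = 0.041542, so ⟨x⁴⟩ = 0.041542 / 0.88623.
⟨x⁴⟩ = 0.046875.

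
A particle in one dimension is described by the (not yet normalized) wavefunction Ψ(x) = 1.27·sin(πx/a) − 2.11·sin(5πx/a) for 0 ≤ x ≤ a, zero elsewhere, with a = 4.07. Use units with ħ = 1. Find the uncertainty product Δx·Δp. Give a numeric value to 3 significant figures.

3.38

Δx = √(⟨x²⟩−⟨x⟩²), Δp = √(⟨p²⟩−⟨p⟩²).
On 0 ≤ x ≤ a (j ≠ l): ∫sin²(jπx/a) dx = a/2, ∫sin(jπx/a)·sin(lπx/a) dx = 0; diagonal moments ∫x·sin²(jπx/a) dx = a²/4, ∫x²·sin²(jπx/a) dx = a³·(1/6 − 1/(4j²π²)); cross terms ∫x·sin(jπx/a)·sin(lπx/a) dx = 0 for j + l even and −4jla²/(π²(j² − l²)²) for j + l odd, ∫x²·sin(jπx/a)·sin(lπx/a) dx = (−1)^(j+l)·4jla³/(π²(j² − l²)²); higher powers the same way via product-to-sum and parts. d²/dx² sin(jπx/a) = −(jπ/a)²·sin(jπx/a); on 0 ≤ x ≤ a, ∫sin²(jπx/a) dx = a/2 and ∫sin(jπx/a)·sin(lπx/a) dx = 0 for j ≠ l, so only diagonal terms survive in ∫|Ψ|² and ∫Ψ·Ψ″; ∫Ψ·Ψ′ dx = [Ψ²/2] between the walls = 0.
Normalization: ∫|Ψ|² dx = 12.342.
⟨x⟩ = 2.0350, ⟨x²⟩ = 5.1708 ⇒ Δx = 1.0147.
⟨p⟩ = 0.0000, ⟨p²⟩ = 11.093 ⇒ Δp = 3.3306.
Δx·Δp = 3.3795.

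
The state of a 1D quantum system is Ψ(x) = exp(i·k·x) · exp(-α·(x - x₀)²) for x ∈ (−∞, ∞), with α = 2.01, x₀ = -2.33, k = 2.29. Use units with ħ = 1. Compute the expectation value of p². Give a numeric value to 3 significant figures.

p² Ψ = −ħ² d²Ψ/dx²; ⟨p²⟩ = −ħ² ∫ Ψ*·Ψ'' dx / ∫|Ψ|² dx.
Gaussian moments (u = x − x₀): ∫u^(2j)·e^(−2αu²) du = (2j−1)!!/(4α)^j · √(π/(2α)), odd powers integrate to 0; here √(π/(2α)) = 0.88402. Derivatives: Ψ′ = (ik − 2αu)·Ψ, Ψ″ = ((ik − 2αu)² − 2α)·Ψ; the odd-in-u pieces drop out.
State is unnormalized: ∫|Ψ|² dx = 0.88402, and ∫Ψ*·(−ħ² Ψ'') dx = 6.4128, so ⟨p²⟩ = 6.4128 / 0.88402.
⟨p²⟩ = 7.2541.

7.25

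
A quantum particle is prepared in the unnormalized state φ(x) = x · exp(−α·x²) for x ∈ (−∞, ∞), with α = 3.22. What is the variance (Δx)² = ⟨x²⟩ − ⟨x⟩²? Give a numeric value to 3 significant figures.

Compute ⟨x⟩ and ⟨x²⟩ separately, then (Δx)² = ⟨x²⟩ − ⟨x⟩².
Expand each integrand as polynomial × e^(−2αx²) and use ∫x^(2j)·e^(−2αx²) dx = (2j−1)!!/(4α)^j · √(π/(2α)), odd powers → 0; here √(π/(2α)) = 0.69844.
Normalization: ∫|φ|² dx = 0.054227.
⟨x⟩ = 0.0000 and ⟨x²⟩ = 0.23292.
(Δx)² = 0.23292 − (0.0000)² = 0.23292.

0.233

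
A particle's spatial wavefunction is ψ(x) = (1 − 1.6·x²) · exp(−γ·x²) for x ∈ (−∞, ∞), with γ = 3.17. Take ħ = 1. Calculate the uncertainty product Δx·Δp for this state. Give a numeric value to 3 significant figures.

0.510

Δx = √(⟨x²⟩−⟨x⟩²), Δp = √(⟨p²⟩−⟨p⟩²).
Expand each integrand as polynomial × e^(−2γx²) and use ∫x^(2j)·e^(−2γx²) dx = (2j−1)!!/(4γ)^j · √(π/(2γ)), odd powers → 0; here √(π/(2γ)) = 0.70393. Differentiate with the product rule, d/dx e^(−γx²) = −2γx·e^(−γx²).
Normalization: ∫|ψ|² dx = 0.55991.
⟨x⟩ = 0.0000, ⟨x²⟩ = 0.047764 ⇒ Δx = 0.21855.
⟨p⟩ = 0.0000, ⟨p²⟩ = 5.4354 ⇒ Δp = 2.3314.
Δx·Δp = 0.50953.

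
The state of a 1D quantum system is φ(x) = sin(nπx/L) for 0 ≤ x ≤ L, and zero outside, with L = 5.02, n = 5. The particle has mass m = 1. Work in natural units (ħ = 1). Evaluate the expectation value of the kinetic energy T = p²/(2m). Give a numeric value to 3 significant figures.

T = −(ħ²/2m) d²/dx², so ⟨T⟩ = −(ħ²/2m) ∫ φ*·φ'' dx / ∫|φ|² dx; with m = 1.
d/dx sin(nπx/L) = (nπ/L)·cos(nπx/L) and d²/dx² sin(nπx/L) = −(nπ/L)²·sin(nπx/L); on 0 ≤ x ≤ L, ∫sin²(nπx/L) dx = L/2 and ∫sin(nπx/L)·cos(nπx/L) dx = 0.
State is unnormalized: ∫|φ|² dx = 2.5100, and ∫φ*·(−ħ²/2m · φ'') dx = 12.288, so ⟨T⟩ = 12.288 / 2.5100.
⟨T⟩ = 4.8956.

4.90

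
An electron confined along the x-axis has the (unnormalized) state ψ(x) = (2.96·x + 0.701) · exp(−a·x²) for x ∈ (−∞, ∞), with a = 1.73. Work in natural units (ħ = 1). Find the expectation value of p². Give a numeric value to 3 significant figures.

p² ψ = −ħ² d²ψ/dx²; ⟨p²⟩ = −ħ² ∫ ψ*·ψ'' dx / ∫|ψ|² dx.
Expand each integrand as polynomial × e^(−2ax²) and use ∫x^(2j)·e^(−2ax²) dx = (2j−1)!!/(4a)^j · √(π/(2a)), odd powers → 0; here √(π/(2a)) = 0.95288. Differentiate with the product rule, d/dx e^(−ax²) = −2ax·e^(−ax²).
State is unnormalized: ∫|ψ|² dx = 1.6747, and ∫ψ*·(−ħ² ψ'') dx = 7.0716, so ⟨p²⟩ = 7.0716 / 1.6747.
⟨p²⟩ = 4.2226.

4.22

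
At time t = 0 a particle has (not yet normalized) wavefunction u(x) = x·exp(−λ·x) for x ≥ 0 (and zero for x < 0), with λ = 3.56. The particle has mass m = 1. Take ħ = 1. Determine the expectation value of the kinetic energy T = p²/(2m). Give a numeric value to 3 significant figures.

6.34

T = −(ħ²/2m) d²/dx², so ⟨T⟩ = −(ħ²/2m) ∫ u*·u'' dx / ∫|u|² dx; with m = 1.
Differentiate x·exp(−λ·x) with the product rule; every integrand then reduces to terms xʲ·e^(−2λx) on [0, ∞), with ∫₀^∞ xʲ·e^(−2λx) dx = j!/(2λ)^(j+1).
State is unnormalized: ∫|u|² dx = 0.0055410, and ∫u*·(−ħ²/2m · u'') dx = 0.035112, so ⟨T⟩ = 0.035112 / 0.0055410.
⟨T⟩ = 6.3368.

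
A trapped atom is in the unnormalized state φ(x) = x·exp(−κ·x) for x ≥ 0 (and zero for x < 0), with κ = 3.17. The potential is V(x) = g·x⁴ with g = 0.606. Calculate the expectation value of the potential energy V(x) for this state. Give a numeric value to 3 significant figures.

0.135

⟨V⟩ = ∫ V(x)·|φ|² dx / ∫|φ|² dx.
Every integrand reduces to terms xʲ·e^(−2κx) on [0, ∞); use ∫₀^∞ xʲ·e^(−2κx) dx = j!/(2κ)^(j+1).
State is unnormalized: ∫|φ|² dx = 0.0078481, and ∫φ*·V(x)·φ dx = 0.0010597, so ⟨V⟩ = 0.0010597 / 0.0078481.
⟨V⟩ = 0.13503.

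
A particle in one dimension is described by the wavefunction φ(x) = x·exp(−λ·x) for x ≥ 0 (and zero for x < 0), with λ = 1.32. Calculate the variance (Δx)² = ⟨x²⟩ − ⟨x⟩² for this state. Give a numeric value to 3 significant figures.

Compute ⟨x⟩ and ⟨x²⟩ separately, then (Δx)² = ⟨x²⟩ − ⟨x⟩².
Every integrand reduces to terms xʲ·e^(−2λx) on [0, ∞); use ∫₀^∞ xʲ·e^(−2λx) dx = j!/(2λ)^(j+1).
Normalization: ∫|φ|² dx = 0.10870.
⟨x⟩ = 1.1364 and ⟨x²⟩ = 1.7218.
(Δx)² = 1.7218 − (1.1364)² = 0.43044.

0.430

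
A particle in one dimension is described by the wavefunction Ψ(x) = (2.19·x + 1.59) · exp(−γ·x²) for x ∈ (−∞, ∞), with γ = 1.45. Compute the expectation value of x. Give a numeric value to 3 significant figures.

0.358

⟨x⟩ = ∫ x·|Ψ|² dx / ∫|Ψ|² dx (integrals over the domain).
Expand each integrand as polynomial × e^(−2γx²) and use ∫x^(2j)·e^(−2γx²) dx = (2j−1)!!/(4γ)^j · √(π/(2γ)), odd powers → 0; here √(π/(2γ)) = 1.0408.
State is unnormalized: ∫|Ψ|² dx = 3.4920, and ∫Ψ*·x·Ψ dx = 1.2497, so ⟨x⟩ = 1.2497 / 3.4920.
⟨x⟩ = 0.35789.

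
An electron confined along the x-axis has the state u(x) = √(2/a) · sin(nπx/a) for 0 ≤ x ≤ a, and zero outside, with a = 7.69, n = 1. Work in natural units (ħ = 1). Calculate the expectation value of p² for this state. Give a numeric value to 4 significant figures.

p² u = −ħ² d²u/dx²; ⟨p²⟩ = −ħ² ∫ u*·u'' dx.
d/dx sin(nπx/a) = (nπ/a)·cos(nπx/a) and d²/dx² sin(nπx/a) = −(nπ/a)²·sin(nπx/a); on 0 ≤ x ≤ a, ∫sin²(nπx/a) dx = a/2 and ∫sin(nπx/a)·cos(nπx/a) dx = 0.
⟨p²⟩ = 0.16690.

0.1669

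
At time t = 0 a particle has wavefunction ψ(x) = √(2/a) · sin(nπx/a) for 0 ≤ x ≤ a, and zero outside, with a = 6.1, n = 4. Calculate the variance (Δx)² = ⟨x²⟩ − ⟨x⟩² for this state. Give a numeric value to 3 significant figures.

Compute ⟨x⟩ and ⟨x²⟩ separately, then (Δx)² = ⟨x²⟩ − ⟨x⟩².
With sin²θ = (1 − cos2θ)/2 on 0 ≤ x ≤ a: ∫sin²(nπx/a) dx = a/2, ∫x·sin²(nπx/a) dx = a²/4, ∫x²·sin²(nπx/a) dx = a³·(1/6 − 1/(4n²π²)); higher powers xᵏ the same way, integrating xᵏ·cos(2nπx/a) by parts.
⟨x⟩ = 3.0500 and ⟨x²⟩ = 12.286.
(Δx)² = 12.286 − (3.0500)² = 2.9830.

2.98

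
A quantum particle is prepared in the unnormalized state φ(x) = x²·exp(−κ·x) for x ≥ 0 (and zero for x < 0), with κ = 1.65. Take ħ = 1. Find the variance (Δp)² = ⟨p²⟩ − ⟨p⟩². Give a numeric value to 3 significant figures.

0.908

Compute ⟨p⟩ and ⟨p²⟩ separately; (Δp)² = ⟨p²⟩ − ⟨p⟩².
Differentiate x²·exp(−κ·x) with the product rule; every integrand then reduces to terms xʲ·e^(−2κx) on [0, ∞), with ∫₀^∞ xʲ·e^(−2κx) dx = j!/(2κ)^(j+1).
Normalization: ∫|φ|² dx = 0.061326.
⟨p⟩ = 0.0000 and ⟨p²⟩ = 0.90750.
(Δp)² = 0.90750 − (0.0000)² = 0.90750.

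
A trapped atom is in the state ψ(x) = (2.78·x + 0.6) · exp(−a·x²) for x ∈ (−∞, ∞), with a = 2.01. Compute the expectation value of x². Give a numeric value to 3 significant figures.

⟨x²⟩ = ∫ x²·|ψ|² dx / ∫|ψ|² dx (integrals over the domain).
Expand each integrand as polynomial × e^(−2ax²) and use ∫x^(2j)·e^(−2ax²) dx = (2j−1)!!/(4a)^j · √(π/(2a)), odd powers → 0; here √(π/(2a)) = 0.88402.
State is unnormalized: ∫|ψ|² dx = 1.1680, and ∫ψ*·x²·ψ dx = 0.35666, so ⟨x²⟩ = 0.35666 / 1.1680.
⟨x²⟩ = 0.30536.

0.305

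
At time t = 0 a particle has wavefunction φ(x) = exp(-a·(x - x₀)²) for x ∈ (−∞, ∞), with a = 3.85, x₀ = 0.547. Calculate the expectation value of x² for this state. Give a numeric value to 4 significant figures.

0.3641

⟨x²⟩ = ∫ x²·|φ|² dx / ∫|φ|² dx (integrals over the domain).
Gaussian moments (u = x − x₀): ∫u^(2j)·e^(−2au²) du = (2j−1)!!/(4a)^j · √(π/(2a)), odd powers integrate to 0; here √(π/(2a)) = 0.63875.
State is unnormalized: ∫|φ|² dx = 0.63875, and ∫φ*·x²·φ dx = 0.23260, so ⟨x²⟩ = 0.23260 / 0.63875.
⟨x²⟩ = 0.36414.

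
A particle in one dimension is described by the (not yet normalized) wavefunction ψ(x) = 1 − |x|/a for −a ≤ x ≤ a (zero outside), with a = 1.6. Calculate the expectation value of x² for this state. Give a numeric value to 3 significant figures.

0.256

⟨x²⟩ = ∫ x²·|ψ|² dx / ∫|ψ|² dx (integrals over the domain).
ψ is even, so ∫ over [−a, a] = 2∫₀ᵃ with ψ = 1 − x/a there: ∫₀ᵃ (1 − x/a)² dx = a/3, ∫₀ᵃ x²(1 − x/a)² dx = a³/30, ∫₀ᵃ x⁴(1 − x/a)² dx = a⁵/105.
State is unnormalized: ∫|ψ|² dx = 1.0667, and ∫ψ*·x²·ψ dx = 0.27307, so ⟨x²⟩ = 0.27307 / 1.0667.
⟨x²⟩ = 0.25600.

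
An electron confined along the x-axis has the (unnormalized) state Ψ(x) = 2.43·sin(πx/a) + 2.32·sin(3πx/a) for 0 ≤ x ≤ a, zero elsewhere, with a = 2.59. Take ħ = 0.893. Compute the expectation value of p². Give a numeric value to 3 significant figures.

5.65

p² Ψ = −ħ² d²Ψ/dx²; ⟨p²⟩ = −ħ² ∫ Ψ*·Ψ'' dx / ∫|Ψ|² dx.
d²/dx² sin(jπx/a) = −(jπ/a)²·sin(jπx/a); on 0 ≤ x ≤ a, ∫sin²(jπx/a) dx = a/2 and ∫sin(jπx/a)·sin(lπx/a) dx = 0 for j ≠ l, so only diagonal terms survive in ∫|Ψ|² and ∫Ψ·Ψ″; ∫Ψ·Ψ′ dx = [Ψ²/2] between the walls = 0.
State is unnormalized: ∫|Ψ|² dx = 14.617, and ∫Ψ*·(−ħ² Ψ'') dx = 82.574, so ⟨p²⟩ = 82.574 / 14.617.
⟨p²⟩ = 5.6492.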